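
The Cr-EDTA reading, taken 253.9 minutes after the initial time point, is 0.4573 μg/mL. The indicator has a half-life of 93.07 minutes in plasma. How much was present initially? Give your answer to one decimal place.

Number of half-lives elapsed: n = 253.9/93.07 ≈ 2.7281.
A₀ = A × 2^n = 0.4573 × 2^2.7281 = 0.4573 × 6.6256 ≈ 3.0299 μg/mL.

3.0 μg/mL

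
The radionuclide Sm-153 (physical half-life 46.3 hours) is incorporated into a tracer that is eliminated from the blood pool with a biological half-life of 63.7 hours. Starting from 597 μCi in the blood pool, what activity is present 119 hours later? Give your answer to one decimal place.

27.5 μCi

1/t_eff = 1/t_phys + 1/t_biol = 1/46.3 + 1/63.7 = 0.037297 per hour.
t_eff = 46.3 × 63.7 / (46.3 + 63.7) ≈ 26.812 hours.
Remaining = 597 × (1/2)^(119/26.812) = 597 × (1/2)^4.4383 ≈ 27.536 μCi.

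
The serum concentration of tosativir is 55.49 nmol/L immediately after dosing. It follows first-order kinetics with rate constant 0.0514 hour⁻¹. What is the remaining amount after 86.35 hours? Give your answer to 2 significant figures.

0.66 nmol/L

t½ = ln 2 / λ = 0.69315 / 0.0514 ≈ 13.485 hours.
Number of half-lives: n = 86.35/13.485 ≈ 6.4032.
Remaining = 55.49 × (1/2)^6.4032 = 55.49 × 0.011815 ≈ 0.65561 nmol/L.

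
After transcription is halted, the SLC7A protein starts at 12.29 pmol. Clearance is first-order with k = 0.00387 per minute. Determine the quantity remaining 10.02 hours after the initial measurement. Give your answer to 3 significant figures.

1.20 pmol

t½ = ln 2 / k = 0.69315 / 0.00387 ≈ 179.11 minutes.
Convert the elapsed time: 10.02 hours = 601.2 minutes.
Number of half-lives: n = 601.2/179.11 ≈ 3.3566.
Remaining = 12.29 × (1/2)^3.3566 = 12.29 × 0.097623 ≈ 1.1998 pmol.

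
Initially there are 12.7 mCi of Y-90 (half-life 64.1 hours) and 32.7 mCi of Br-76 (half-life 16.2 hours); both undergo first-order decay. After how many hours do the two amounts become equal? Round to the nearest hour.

Set 12.7·(1/2)^(t/64.1) = 32.7·(1/2)^(t/16.2).
Taking log₂: log₂(12.7/32.7) = t·(1/64.1 − 1/16.2).
log₂(0.38838) = -1.3645; 1/64.1 − 1/16.2 = -0.046128.
t = -1.3645 / -0.046128 ≈ 29.58 hours.

30 hours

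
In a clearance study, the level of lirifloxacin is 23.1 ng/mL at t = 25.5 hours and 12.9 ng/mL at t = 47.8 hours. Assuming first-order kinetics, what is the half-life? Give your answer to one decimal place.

26.5 hours

Over Δt = 47.8 − 25.5 = 22.3 hours, the level fell by a factor of 23.1/12.9 ≈ 1.7907.
n = log₂(1.7907) ≈ 0.84052 half-lives, so t½ = 22.3/0.84052 ≈ 26.531 hours.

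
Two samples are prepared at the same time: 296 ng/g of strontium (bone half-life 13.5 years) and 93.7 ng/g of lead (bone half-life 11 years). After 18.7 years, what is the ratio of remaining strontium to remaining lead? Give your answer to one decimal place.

3.9

strontium: 296 × (1/2)^(18.7/13.5) = 296 × (1/2)^1.3852 ≈ 113.32 ng/g.
lead: 93.7 × (1/2)^(18.7/11) = 93.7 × (1/2)^1.7 ≈ 28.84 ng/g.
Ratio ≈ 113.32 / 28.84 ≈ 3.9294.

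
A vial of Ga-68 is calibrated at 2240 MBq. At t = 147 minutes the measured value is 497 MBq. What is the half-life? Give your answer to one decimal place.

67.7 minutes

A/A₀ = 497/2240 ≈ 0.22187.
n = log₂(4.507) ≈ 2.1722 half-lives elapsed in 147 minutes.
t½ = 147/2.1722 ≈ 67.674 minutes.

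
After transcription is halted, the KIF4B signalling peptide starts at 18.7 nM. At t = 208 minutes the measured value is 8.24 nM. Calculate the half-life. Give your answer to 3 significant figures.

176 minutes

A/A₀ = 8.24/18.7 ≈ 0.44064.
n = log₂(2.2694) ≈ 1.1823 half-lives elapsed in 208 minutes.
t½ = 208/1.1823 ≈ 175.92 minutes.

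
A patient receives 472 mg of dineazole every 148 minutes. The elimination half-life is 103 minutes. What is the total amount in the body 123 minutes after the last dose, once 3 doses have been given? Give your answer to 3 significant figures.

311 mg

The 3 doses were given 419, 271, 123 minutes ago.
Total = 472·(1/2)^(419/103) + 472·(1/2)^(271/103) + 472·(1/2)^(123/103)
      = 28.143 + 76.192 + 206.28 ≈ 310.62 mg.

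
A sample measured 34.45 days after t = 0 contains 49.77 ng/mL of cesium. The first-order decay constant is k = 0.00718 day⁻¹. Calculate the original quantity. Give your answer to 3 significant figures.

t½ = ln 2 / k = 0.69315 / 0.00718 ≈ 96.539 days.
Number of half-lives elapsed: n = 34.45/96.539 ≈ 0.35685.
A₀ = A × 2^n = 49.77 × 2^0.35685 = 49.77 × 1.2806 ≈ 63.737 ng/mL.

63.7 ng/mL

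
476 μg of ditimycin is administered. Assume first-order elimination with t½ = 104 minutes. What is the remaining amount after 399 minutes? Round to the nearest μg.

33 μg

Number of half-lives: n = 399/104 ≈ 3.8365.
Remaining = 476 × (1/2)^3.8365 = 476 × 0.069998 ≈ 33.319 μg.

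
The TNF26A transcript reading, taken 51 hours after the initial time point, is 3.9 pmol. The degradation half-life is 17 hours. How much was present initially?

Number of half-lives elapsed: n = 51/17 ≈ 3.
A₀ = A × 2^n = 3.9 × 2^3 = 3.9 × 8 ≈ 31.2 pmol.

31.2 pmol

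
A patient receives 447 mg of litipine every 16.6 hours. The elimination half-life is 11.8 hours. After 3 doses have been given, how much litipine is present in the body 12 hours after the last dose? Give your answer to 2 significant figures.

340 mg

The 3 doses were given 45.2, 28.6, 12 hours ago.
Total = 447·(1/2)^(45.2/11.8) + 447·(1/2)^(28.6/11.8) + 447·(1/2)^(12/11.8)
      = 31.42 + 83.309 + 220.89 ≈ 335.62 mg.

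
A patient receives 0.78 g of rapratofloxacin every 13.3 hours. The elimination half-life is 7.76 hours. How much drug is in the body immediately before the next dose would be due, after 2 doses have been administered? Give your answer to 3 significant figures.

The 2 doses were given 26.6, 13.3 hours ago.
Total = 0.78·(1/2)^(26.6/7.76) + 0.78·(1/2)^(13.3/7.76)
      = 0.072479 + 0.23777 ≈ 0.31025 g.

0.310 g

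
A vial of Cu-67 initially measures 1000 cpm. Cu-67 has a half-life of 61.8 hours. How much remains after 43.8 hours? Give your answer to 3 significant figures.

Number of half-lives: n = 43.8/61.8 ≈ 0.70874.
Remaining = 1000 × (1/2)^0.70874 = 1000 × 0.61186 ≈ 611.86 cpm.

612 cpm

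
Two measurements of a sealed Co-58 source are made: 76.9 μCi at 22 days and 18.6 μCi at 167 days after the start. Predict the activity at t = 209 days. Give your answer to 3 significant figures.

12.3 μCi

Over Δt = 167 − 22 = 145 days, the level fell by a factor of 76.9/18.6 ≈ 4.1344.
n = log₂(4.1344) ≈ 2.0477 half-lives, so t½ = 145/2.0477 ≈ 70.812 days.
From t = 167 to t = 209: 18.6 × (1/2)^((209−167)/70.812) ≈ 12.33 μCi.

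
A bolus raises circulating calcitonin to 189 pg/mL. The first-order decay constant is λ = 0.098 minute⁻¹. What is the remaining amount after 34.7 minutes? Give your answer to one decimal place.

6.3 pg/mL

t½ = ln 2 / λ = 0.69315 / 0.098 ≈ 7.0729 minutes.
Number of half-lives: n = 34.7/7.0729 ≈ 4.906.
Remaining = 189 × (1/2)^4.906 = 189 × 0.033353 ≈ 6.3038 pg/mL.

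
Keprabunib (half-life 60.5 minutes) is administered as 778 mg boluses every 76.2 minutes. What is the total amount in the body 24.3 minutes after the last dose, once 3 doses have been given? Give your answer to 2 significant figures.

940 mg

The 3 doses were given 176.7, 100.5, 24.3 minutes ago.
Total = 778·(1/2)^(176.7/60.5) + 778·(1/2)^(100.5/60.5) + 778·(1/2)^(24.3/60.5)
      = 102.75 + 245.99 + 588.94 ≈ 937.68 mg.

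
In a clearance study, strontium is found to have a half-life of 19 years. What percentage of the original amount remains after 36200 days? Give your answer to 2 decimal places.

36200 days = 99.1781 years.
n = 99.1781/19 ≈ 5.2199 half-lives.
Fraction remaining = (1/2)^5.2199 ≈ 0.026832, i.e. 2.6832%.

2.68%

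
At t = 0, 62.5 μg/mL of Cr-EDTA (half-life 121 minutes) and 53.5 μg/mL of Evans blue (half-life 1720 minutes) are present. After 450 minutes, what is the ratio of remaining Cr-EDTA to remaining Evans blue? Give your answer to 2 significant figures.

Cr-EDTA: 62.5 × (1/2)^(450/121) = 62.5 × (1/2)^3.719 ≈ 4.7462 μg/mL.
Evans blue: 53.5 × (1/2)^(450/1720) = 53.5 × (1/2)^0.26163 ≈ 44.627 μg/mL.
Ratio ≈ 4.7462 / 44.627 ≈ 0.10635.

0.11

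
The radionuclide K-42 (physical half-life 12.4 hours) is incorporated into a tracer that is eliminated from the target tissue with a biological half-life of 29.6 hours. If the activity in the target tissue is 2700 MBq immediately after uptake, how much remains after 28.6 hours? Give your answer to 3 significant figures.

279 MBq

1/t_eff = 1/t_phys + 1/t_biol = 1/12.4 + 1/29.6 = 0.11443 per hour.
t_eff = 12.4 × 29.6 / (12.4 + 29.6) ≈ 8.739 hours.
Remaining = 2700 × (1/2)^(28.6/8.739) = 2700 × (1/2)^3.2727 ≈ 279.38 MBq.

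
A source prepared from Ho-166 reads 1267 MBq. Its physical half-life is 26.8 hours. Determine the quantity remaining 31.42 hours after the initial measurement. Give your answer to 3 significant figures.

562 MBq

Number of half-lives: n = 31.42/26.8 ≈ 1.1724.
Remaining = 1267 × (1/2)^1.1724 = 1267 × 0.44369 ≈ 562.15 MBq.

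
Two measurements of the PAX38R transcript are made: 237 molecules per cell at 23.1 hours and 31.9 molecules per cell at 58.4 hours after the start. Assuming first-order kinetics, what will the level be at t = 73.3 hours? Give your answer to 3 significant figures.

13.7 molecules per cell

Over Δt = 58.4 − 23.1 = 35.3 hours, the level fell by a factor of 237/31.9 ≈ 7.4295.
n = log₂(7.4295) ≈ 2.8933 half-lives, so t½ = 35.3/2.8933 ≈ 12.201 hours.
From t = 58.4 to t = 73.3: 31.9 × (1/2)^((73.3−58.4)/12.201) ≈ 13.682 molecules per cell.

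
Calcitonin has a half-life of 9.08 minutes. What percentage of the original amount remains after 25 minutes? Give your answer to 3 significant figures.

14.8%

n = 25/9.08 ≈ 2.7533 half-lives.
Fraction remaining = (1/2)^2.7533 ≈ 0.14831, i.e. 14.831%.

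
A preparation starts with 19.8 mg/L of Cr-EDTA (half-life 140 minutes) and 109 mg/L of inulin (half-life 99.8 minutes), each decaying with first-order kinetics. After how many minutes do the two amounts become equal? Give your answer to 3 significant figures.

855 minutes

Set 19.8·(1/2)^(t/140) = 109·(1/2)^(t/99.8).
Taking log₂: log₂(19.8/109) = t·(1/140 − 1/99.8).
log₂(0.18165) = -2.4608; 1/140 − 1/99.8 = -0.0028772.
t = -2.4608 / -0.0028772 ≈ 855.27 minutes.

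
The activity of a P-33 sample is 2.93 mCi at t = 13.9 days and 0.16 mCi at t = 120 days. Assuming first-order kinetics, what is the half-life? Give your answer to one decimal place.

25.3 days

Over Δt = 120 − 13.9 = 106.1 days, the level fell by a factor of 2.93/0.16 ≈ 18.312.
n = log₂(18.312) ≈ 4.1948 half-lives, so t½ = 106.1/4.1948 ≈ 25.293 days.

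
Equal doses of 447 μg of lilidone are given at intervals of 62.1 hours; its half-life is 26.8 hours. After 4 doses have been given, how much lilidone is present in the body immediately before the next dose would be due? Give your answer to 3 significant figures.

The 4 doses were given 248.4, 186.3, 124.2, 62.1 hours ago.
Total = 447·(1/2)^(248.4/26.8) + 447·(1/2)^(186.3/26.8) + 447·(1/2)^(124.2/26.8) + 447·(1/2)^(62.1/26.8)
      = 0.72471 + 3.6116 + 17.998 + 89.696 ≈ 112.03 μg.

112 μg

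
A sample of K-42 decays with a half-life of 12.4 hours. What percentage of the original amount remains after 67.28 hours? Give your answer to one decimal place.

n = 67.28/12.4 ≈ 5.4258 half-lives.
Fraction remaining = (1/2)^5.4258 ≈ 0.023263, i.e. 2.3263%.

2.3%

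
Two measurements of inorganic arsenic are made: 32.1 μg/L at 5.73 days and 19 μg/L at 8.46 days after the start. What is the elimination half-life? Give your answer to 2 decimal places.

3.61 days

Over Δt = 8.46 − 5.73 = 2.73 days, the level fell by a factor of 32.1/19 ≈ 1.6895.
n = log₂(1.6895) ≈ 0.75657 half-lives, so t½ = 2.73/0.75657 ≈ 3.6084 days.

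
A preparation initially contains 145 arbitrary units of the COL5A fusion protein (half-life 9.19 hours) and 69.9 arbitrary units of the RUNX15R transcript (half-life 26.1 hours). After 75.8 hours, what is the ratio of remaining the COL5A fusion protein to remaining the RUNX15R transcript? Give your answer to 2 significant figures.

0.051

COL5A fusion protein: 145 × (1/2)^(75.8/9.19) = 145 × (1/2)^8.2481 ≈ 0.47692 arbitrary units.
RUNX15R transcript: 69.9 × (1/2)^(75.8/26.1) = 69.9 × (1/2)^2.9042 ≈ 9.3373 arbitrary units.
Ratio ≈ 0.47692 / 9.3373 ≈ 0.051077.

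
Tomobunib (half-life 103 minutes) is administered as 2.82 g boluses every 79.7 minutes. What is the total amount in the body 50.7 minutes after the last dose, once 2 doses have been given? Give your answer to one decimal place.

3.2 g

The 2 doses were given 130.4, 50.7 minutes ago.
Total = 2.82·(1/2)^(130.4/103) + 2.82·(1/2)^(50.7/103)
      = 1.1726 + 2.0048 ≈ 3.1774 g.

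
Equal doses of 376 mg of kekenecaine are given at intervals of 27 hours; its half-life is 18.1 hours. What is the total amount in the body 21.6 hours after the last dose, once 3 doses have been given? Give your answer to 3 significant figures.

The 3 doses were given 75.6, 48.6, 21.6 hours ago.
Total = 376·(1/2)^(75.6/18.1) + 376·(1/2)^(48.6/18.1) + 376·(1/2)^(21.6/18.1)
      = 20.79 + 58.465 + 164.42 ≈ 243.67 mg.

244 mg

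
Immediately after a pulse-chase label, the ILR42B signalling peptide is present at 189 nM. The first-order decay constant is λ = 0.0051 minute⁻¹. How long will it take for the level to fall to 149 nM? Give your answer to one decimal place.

t½ = ln 2 / λ = 0.69315 / 0.0051 ≈ 135.91 minutes.
Fraction remaining = 149/189 ≈ 0.78836.
n = log₂(189/149) = ln(1.2685)/ln 2 ≈ 0.34307 half-lives.
t = n × t½ = 0.34307 × 135.91 ≈ 46.628 minutes.

46.6 minutes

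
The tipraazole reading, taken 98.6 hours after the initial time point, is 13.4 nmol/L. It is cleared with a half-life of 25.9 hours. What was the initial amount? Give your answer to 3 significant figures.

188 nmol/L

Number of half-lives elapsed: n = 98.6/25.9 ≈ 3.8069.
A₀ = A × 2^n = 13.4 × 2^3.8069 = 13.4 × 13.996 ≈ 187.55 nmol/L.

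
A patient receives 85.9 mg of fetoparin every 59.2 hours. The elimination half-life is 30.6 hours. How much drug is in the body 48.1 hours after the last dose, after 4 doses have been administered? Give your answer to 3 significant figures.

The 4 doses were given 225.7, 166.5, 107.3, 48.1 hours ago.
Total = 85.9·(1/2)^(225.7/30.6) + 85.9·(1/2)^(166.5/30.6) + 85.9·(1/2)^(107.3/30.6) + 85.9·(1/2)^(48.1/30.6)
      = 0.51719 + 1.9771 + 7.5582 + 28.894 ≈ 38.946 mg.

38.9 mg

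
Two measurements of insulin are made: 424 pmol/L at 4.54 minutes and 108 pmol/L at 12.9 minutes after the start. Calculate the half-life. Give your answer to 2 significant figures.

Over Δt = 12.9 − 4.54 = 8.36 minutes, the level fell by a factor of 424/108 ≈ 3.9259.
n = log₂(3.9259) ≈ 1.973 half-lives, so t½ = 8.36/1.973 ≈ 4.2371 minutes.

4.2 minutes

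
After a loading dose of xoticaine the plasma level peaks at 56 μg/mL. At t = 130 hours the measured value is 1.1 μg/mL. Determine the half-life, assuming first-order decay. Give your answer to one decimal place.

22.9 hours

A/A₀ = 1.1/56 ≈ 0.019643.
n = log₂(50.909) ≈ 5.6699 half-lives elapsed in 130 hours.
t½ = 130/5.6699 ≈ 22.928 hours.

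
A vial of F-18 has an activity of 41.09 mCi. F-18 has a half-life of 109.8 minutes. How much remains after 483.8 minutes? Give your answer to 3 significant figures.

1.94 mCi

Number of half-lives: n = 483.8/109.8 ≈ 4.4062.
Remaining = 41.09 × (1/2)^4.4062 = 41.09 × 0.047163 ≈ 1.9379 mCi.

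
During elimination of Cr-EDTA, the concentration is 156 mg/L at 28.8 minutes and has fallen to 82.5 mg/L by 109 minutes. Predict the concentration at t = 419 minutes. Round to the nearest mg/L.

7 mg/L

Over Δt = 109 − 28.8 = 80.2 minutes, the level fell by a factor of 156/82.5 ≈ 1.8909.
n = log₂(1.8909) ≈ 0.91908 half-lives, so t½ = 80.2/0.91908 ≈ 87.261 minutes.
From t = 109 to t = 419: 82.5 × (1/2)^((419−109)/87.261) ≈ 7.0312 mg/L.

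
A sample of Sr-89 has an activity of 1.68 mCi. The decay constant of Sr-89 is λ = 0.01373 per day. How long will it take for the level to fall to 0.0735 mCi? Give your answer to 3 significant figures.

t½ = ln 2 / λ = 0.69315 / 0.01373 ≈ 50.484 days.
Fraction remaining = 0.0735/1.68 ≈ 0.04375.
n = log₂(1.68/0.0735) = ln(22.857)/ln 2 ≈ 4.5146 half-lives.
t = n × t½ = 4.5146 × 50.484 ≈ 227.91 days.

228 days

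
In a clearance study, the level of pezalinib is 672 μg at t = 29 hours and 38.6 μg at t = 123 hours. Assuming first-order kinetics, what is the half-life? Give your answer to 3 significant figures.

Over Δt = 123 − 29 = 94 hours, the level fell by a factor of 672/38.6 ≈ 17.409.
n = log₂(17.409) ≈ 4.1218 half-lives, so t½ = 94/4.1218 ≈ 22.806 hours.

22.8 hours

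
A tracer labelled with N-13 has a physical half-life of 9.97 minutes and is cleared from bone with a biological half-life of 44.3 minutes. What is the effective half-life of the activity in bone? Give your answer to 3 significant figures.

1/t_eff = 1/t_phys + 1/t_biol = 1/9.97 + 1/44.3 = 0.12287 per minute.
t_eff = 9.97 × 44.3 / (9.97 + 44.3) ≈ 8.1384 minutes.

8.14 minutes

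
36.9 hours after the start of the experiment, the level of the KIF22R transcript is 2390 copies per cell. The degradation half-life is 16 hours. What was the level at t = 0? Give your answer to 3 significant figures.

Number of half-lives elapsed: n = 36.9/16 ≈ 2.3062.
A₀ = A × 2^n = 2390 × 2^2.3062 = 2390 × 4.946 ≈ 11821 copies per cell.

11800 copies per cell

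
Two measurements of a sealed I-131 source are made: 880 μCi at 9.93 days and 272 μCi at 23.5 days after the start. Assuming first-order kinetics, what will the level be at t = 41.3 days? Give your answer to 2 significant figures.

58 μCi

Over Δt = 23.5 − 9.93 = 13.57 days, the level fell by a factor of 880/272 ≈ 3.2353.
n = log₂(3.2353) ≈ 1.6939 half-lives, so t½ = 13.57/1.6939 ≈ 8.0111 days.
From t = 23.5 to t = 41.3: 272 × (1/2)^((41.3−23.5)/8.0111) ≈ 58.305 μCi.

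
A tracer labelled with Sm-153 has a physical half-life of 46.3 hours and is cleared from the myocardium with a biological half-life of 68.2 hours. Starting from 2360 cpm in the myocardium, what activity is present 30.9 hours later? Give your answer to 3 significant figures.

1/t_eff = 1/t_phys + 1/t_biol = 1/46.3 + 1/68.2 = 0.036261 per hour.
t_eff = 46.3 × 68.2 / (46.3 + 68.2) ≈ 27.578 hours.
Remaining = 2360 × (1/2)^(30.9/27.578) = 2360 × (1/2)^1.1205 ≈ 1085.5 cpm.

1090 cpm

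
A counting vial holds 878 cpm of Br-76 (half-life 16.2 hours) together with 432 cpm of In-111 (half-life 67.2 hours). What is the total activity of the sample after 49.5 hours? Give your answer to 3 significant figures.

Br-76: 878 × (1/2)^(49.5/16.2) = 878 × (1/2)^3.0556 ≈ 105.6 cpm.
In-111: 432 × (1/2)^(49.5/67.2) = 432 × (1/2)^0.73661 ≈ 259.26 cpm.
Total = 105.6 + 259.26 ≈ 364.87 cpm.

365 cpm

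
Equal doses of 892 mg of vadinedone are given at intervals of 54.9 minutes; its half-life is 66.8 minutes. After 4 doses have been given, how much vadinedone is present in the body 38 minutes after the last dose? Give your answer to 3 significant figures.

The 4 doses were given 202.7, 147.8, 92.9, 38 minutes ago.
Total = 892·(1/2)^(202.7/66.8) + 892·(1/2)^(147.8/66.8) + 892·(1/2)^(92.9/66.8) + 892·(1/2)^(38/66.8)
      = 108.87 + 192.45 + 340.19 + 601.34 ≈ 1242.8 mg.

1240 mg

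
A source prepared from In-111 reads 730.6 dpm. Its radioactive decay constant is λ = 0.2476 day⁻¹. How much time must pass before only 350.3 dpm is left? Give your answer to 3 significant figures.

2.97 days

t½ = ln 2 / λ = 0.69315 / 0.2476 ≈ 2.7995 days.
Fraction remaining = 350.3/730.6 ≈ 0.47947.
n = log₂(730.6/350.3) = ln(2.0856)/ln 2 ≈ 1.0605 half-lives.
t = n × t½ = 1.0605 × 2.7995 ≈ 2.9688 days.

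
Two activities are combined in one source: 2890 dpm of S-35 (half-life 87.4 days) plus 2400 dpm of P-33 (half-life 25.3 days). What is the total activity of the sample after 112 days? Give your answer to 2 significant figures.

1300 dpm

S-35: 2890 × (1/2)^(112/87.4) = 2890 × (1/2)^1.2815 ≈ 1188.9 dpm.
P-33: 2400 × (1/2)^(112/25.3) = 2400 × (1/2)^4.4269 ≈ 111.58 dpm.
Total = 1188.9 + 111.58 ≈ 1300.5 dpm.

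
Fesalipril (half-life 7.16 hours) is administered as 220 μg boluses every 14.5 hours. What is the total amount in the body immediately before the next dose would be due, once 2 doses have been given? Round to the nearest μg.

67 μg

The 2 doses were given 29, 14.5 hours ago.
Total = 220·(1/2)^(29/7.16) + 220·(1/2)^(14.5/7.16)
      = 13.279 + 54.05 ≈ 67.329 μg.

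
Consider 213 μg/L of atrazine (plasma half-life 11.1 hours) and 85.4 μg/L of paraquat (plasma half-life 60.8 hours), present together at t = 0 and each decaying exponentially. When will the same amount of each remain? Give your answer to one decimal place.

Set 213·(1/2)^(t/11.1) = 85.4·(1/2)^(t/60.8).
Taking log₂: log₂(213/85.4) = t·(1/11.1 − 1/60.8).
log₂(2.4941) = 1.3185; 1/11.1 − 1/60.8 = 0.073643.
t = 1.3185 / 0.073643 ≈ 17.905 hours.

17.9 hours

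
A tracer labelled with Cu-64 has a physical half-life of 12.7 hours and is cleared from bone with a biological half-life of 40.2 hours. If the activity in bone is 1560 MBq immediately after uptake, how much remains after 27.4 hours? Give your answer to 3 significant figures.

218 MBq

1/t_eff = 1/t_phys + 1/t_biol = 1/12.7 + 1/40.2 = 0.10362 per hour.
t_eff = 12.7 × 40.2 / (12.7 + 40.2) ≈ 9.651 hours.
Remaining = 1560 × (1/2)^(27.4/9.651) = 1560 × (1/2)^2.8391 ≈ 218.01 MBq.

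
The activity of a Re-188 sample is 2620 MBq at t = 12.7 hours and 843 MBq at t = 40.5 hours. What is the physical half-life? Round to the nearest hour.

17 hours

Over Δt = 40.5 − 12.7 = 27.8 hours, the level fell by a factor of 2620/843 ≈ 3.1079.
n = log₂(3.1079) ≈ 1.636 half-lives, so t½ = 27.8/1.636 ≈ 16.993 hours.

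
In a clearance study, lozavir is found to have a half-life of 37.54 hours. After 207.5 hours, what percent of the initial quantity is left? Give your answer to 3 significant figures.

2.17%

n = 207.5/37.54 ≈ 5.5274 half-lives.
Fraction remaining = (1/2)^5.5274 ≈ 0.021681, i.e. 2.1681%.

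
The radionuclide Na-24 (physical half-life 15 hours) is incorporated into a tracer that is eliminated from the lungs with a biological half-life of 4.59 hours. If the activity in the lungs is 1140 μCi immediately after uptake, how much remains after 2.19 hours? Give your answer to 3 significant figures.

1/t_eff = 1/t_phys + 1/t_biol = 1/15 + 1/4.59 = 0.28453 per hour.
t_eff = 15 × 4.59 / (15 + 4.59) ≈ 3.5145 hours.
Remaining = 1140 × (1/2)^(2.19/3.5145) = 1140 × (1/2)^0.62312 ≈ 740.16 μCi.

740 μCi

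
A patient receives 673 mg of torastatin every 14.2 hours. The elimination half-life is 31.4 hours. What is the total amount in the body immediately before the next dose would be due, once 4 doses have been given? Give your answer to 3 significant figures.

The 4 doses were given 56.8, 42.6, 28.4, 14.2 hours ago.
Total = 673·(1/2)^(56.8/31.4) + 673·(1/2)^(42.6/31.4) + 673·(1/2)^(28.4/31.4) + 673·(1/2)^(14.2/31.4)
      = 192.08 + 262.79 + 359.54 + 491.9 ≈ 1306.3 mg.

1310 mg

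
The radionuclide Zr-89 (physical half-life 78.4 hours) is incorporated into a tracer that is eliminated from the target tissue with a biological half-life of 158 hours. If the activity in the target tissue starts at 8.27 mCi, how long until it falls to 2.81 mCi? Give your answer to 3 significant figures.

1/t_eff = 1/t_phys + 1/t_biol = 1/78.4 + 1/158 = 0.019084 per hour.
t_eff = 78.4 × 158 / (78.4 + 158) ≈ 52.399 hours.
n = log₂(8.27/2.81) ≈ 1.5573; t = 1.5573 × 52.399 ≈ 81.602 hours.

81.6 hours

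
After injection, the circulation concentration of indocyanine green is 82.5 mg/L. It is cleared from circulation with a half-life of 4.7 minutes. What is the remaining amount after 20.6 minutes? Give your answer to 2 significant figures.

4.0 mg/L

Number of half-lives: n = 20.6/4.7 ≈ 4.383.
Remaining = 82.5 × (1/2)^4.383 = 82.5 × 0.047928 ≈ 3.9541 mg/L.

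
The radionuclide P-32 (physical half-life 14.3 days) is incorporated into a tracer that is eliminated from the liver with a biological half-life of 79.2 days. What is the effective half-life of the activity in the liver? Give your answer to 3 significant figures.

12.1 days

1/t_eff = 1/t_phys + 1/t_biol = 1/14.3 + 1/79.2 = 0.082556 per day.
t_eff = 14.3 × 79.2 / (14.3 + 79.2) ≈ 12.113 days.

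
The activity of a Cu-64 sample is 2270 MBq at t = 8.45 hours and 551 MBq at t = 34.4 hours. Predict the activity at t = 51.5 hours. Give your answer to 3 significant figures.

Over Δt = 34.4 − 8.45 = 25.95 hours, the level fell by a factor of 2270/551 ≈ 4.1198.
n = log₂(4.1198) ≈ 2.0426 half-lives, so t½ = 25.95/2.0426 ≈ 12.705 hours.
From t = 34.4 to t = 51.5: 551 × (1/2)^((51.5−34.4)/12.705) ≈ 216.76 MBq.

217 MBq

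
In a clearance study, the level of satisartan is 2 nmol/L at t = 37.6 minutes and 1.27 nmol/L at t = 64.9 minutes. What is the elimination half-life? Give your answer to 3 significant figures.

Over Δt = 64.9 − 37.6 = 27.3 minutes, the level fell by a factor of 2/1.27 ≈ 1.5748.
n = log₂(1.5748) ≈ 0.65517 half-lives, so t½ = 27.3/0.65517 ≈ 41.668 minutes.

41.7 minutes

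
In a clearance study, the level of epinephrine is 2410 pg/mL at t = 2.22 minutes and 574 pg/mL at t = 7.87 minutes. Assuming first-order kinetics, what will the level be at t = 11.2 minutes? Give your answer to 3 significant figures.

246 pg/mL

Over Δt = 7.87 − 2.22 = 5.65 minutes, the level fell by a factor of 2410/574 ≈ 4.1986.
n = log₂(4.1986) ≈ 2.0699 half-lives, so t½ = 5.65/2.0699 ≈ 2.7296 minutes.
From t = 7.87 to t = 11.2: 574 × (1/2)^((11.2−7.87)/2.7296) ≈ 246.41 pg/mL.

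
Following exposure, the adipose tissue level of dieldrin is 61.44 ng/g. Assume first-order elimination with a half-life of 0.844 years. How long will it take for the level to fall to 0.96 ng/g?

0.96/61.44 = 1/64, so 6 half-lives have elapsed.
t = 6 × 0.844 = 5.064 years.

5.064 years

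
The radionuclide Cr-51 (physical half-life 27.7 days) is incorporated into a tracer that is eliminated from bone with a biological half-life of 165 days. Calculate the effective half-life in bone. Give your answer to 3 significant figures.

23.7 days

1/t_eff = 1/t_phys + 1/t_biol = 1/27.7 + 1/165 = 0.042162 per day.
t_eff = 27.7 × 165 / (27.7 + 165) ≈ 23.718 days.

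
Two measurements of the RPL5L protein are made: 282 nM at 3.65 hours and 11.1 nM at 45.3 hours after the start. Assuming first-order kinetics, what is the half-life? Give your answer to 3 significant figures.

8.92 hours

Over Δt = 45.3 − 3.65 = 41.65 hours, the level fell by a factor of 282/11.1 ≈ 25.405.
n = log₂(25.405) ≈ 4.6671 half-lives, so t½ = 41.65/4.6671 ≈ 8.9242 hours.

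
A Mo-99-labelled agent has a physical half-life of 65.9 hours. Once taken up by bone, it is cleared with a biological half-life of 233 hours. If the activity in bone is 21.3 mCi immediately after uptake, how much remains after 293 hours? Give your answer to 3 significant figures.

1/t_eff = 1/t_phys + 1/t_biol = 1/65.9 + 1/233 = 0.019466 per hour.
t_eff = 65.9 × 233 / (65.9 + 233) ≈ 51.371 hours.
Remaining = 21.3 × (1/2)^(293/51.371) = 21.3 × (1/2)^5.7036 ≈ 0.40871 mCi.

0.409 mCi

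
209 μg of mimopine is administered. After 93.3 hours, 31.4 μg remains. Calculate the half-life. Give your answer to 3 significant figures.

A/A₀ = 31.4/209 ≈ 0.15024.
n = log₂(6.6561) ≈ 2.7347 half-lives elapsed in 93.3 hours.
t½ = 93.3/2.7347 ≈ 34.118 hours.

34.1 hours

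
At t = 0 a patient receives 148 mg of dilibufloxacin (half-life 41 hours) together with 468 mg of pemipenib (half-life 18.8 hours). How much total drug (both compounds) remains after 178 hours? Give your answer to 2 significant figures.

8.0 mg

dilibufloxacin: 148 × (1/2)^(178/41) = 148 × (1/2)^4.3415 ≈ 7.3005 mg.
pemipenib: 468 × (1/2)^(178/18.8) = 468 × (1/2)^9.4681 ≈ 0.6608 mg.
Total = 7.3005 + 0.6608 ≈ 7.9613 mg.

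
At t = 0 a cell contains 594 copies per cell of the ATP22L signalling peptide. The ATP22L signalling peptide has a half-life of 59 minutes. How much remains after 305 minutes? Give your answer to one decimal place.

16.5 copies per cell

Number of half-lives: n = 305/59 ≈ 5.1695.
Remaining = 594 × (1/2)^5.1695 = 594 × 0.027786 ≈ 16.505 copies per cell.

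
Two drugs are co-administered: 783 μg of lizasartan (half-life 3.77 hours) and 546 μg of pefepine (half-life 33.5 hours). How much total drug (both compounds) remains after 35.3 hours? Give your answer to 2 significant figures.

lizasartan: 783 × (1/2)^(35.3/3.77) = 783 × (1/2)^9.3634 ≈ 1.1888 μg.
pefepine: 546 × (1/2)^(35.3/33.5) = 546 × (1/2)^1.0537 ≈ 263.02 μg.
Total = 1.1888 + 263.02 ≈ 264.21 μg.

260 μg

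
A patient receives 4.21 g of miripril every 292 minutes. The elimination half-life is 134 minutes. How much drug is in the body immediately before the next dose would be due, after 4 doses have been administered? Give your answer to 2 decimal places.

The 4 doses were given 1168, 876, 584, 292 minutes ago.
Total = 4.21·(1/2)^(1168/134) + 4.21·(1/2)^(876/134) + 4.21·(1/2)^(584/134) + 4.21·(1/2)^(292/134)
      = 0.010009 + 0.045327 + 0.20527 + 0.92962 ≈ 1.1902 g.

1.19 g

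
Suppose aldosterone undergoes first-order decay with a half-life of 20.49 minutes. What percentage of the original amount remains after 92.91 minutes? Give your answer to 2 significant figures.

4.3%

n = 92.91/20.49 ≈ 4.5344 half-lives.
Fraction remaining = (1/2)^4.5344 ≈ 0.043153, i.e. 4.3153%.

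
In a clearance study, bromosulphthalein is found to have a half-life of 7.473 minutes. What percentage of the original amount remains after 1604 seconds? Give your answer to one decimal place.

1604 seconds = 26.7333 minutes.
n = 26.7333/7.473 ≈ 3.5773 half-lives.
Fraction remaining = (1/2)^3.5773 ≈ 0.083776, i.e. 8.3776%.

8.4%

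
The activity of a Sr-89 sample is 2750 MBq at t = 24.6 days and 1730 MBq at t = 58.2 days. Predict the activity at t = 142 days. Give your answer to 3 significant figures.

545 MBq

Over Δt = 58.2 − 24.6 = 33.6 days, the level fell by a factor of 2750/1730 ≈ 1.5896.
n = log₂(1.5896) ≈ 0.66866 half-lives, so t½ = 33.6/0.66866 ≈ 50.25 days.
From t = 58.2 to t = 142: 1730 × (1/2)^((142−58.2)/50.25) ≈ 544.54 MBq.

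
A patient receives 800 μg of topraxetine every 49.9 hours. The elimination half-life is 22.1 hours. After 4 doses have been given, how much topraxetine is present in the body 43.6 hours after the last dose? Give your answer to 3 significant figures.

The 4 doses were given 193.3, 143.4, 93.5, 43.6 hours ago.
Total = 800·(1/2)^(193.3/22.1) + 800·(1/2)^(143.4/22.1) + 800·(1/2)^(93.5/22.1) + 800·(1/2)^(43.6/22.1)
      = 1.8625 + 8.9084 + 42.609 + 203.8 ≈ 257.18 μg.

257 μg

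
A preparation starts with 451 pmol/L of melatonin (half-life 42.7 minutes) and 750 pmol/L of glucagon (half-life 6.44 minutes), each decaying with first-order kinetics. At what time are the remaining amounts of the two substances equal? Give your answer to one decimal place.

5.6 minutes

Set 451·(1/2)^(t/42.7) = 750·(1/2)^(t/6.44).
Taking log₂: log₂(451/750) = t·(1/42.7 − 1/6.44).
log₂(0.60133) = -0.73376; 1/42.7 − 1/6.44 = -0.13186.
t = -0.73376 / -0.13186 ≈ 5.5647 minutes.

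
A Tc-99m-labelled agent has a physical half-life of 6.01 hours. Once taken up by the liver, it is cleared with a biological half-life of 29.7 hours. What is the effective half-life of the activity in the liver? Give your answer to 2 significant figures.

5.0 hours

1/t_eff = 1/t_phys + 1/t_biol = 1/6.01 + 1/29.7 = 0.20006 per hour.
t_eff = 6.01 × 29.7 / (6.01 + 29.7) ≈ 4.9985 hours.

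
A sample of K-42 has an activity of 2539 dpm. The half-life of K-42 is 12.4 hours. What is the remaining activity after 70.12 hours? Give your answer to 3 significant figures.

50.4 dpm

Number of half-lives: n = 70.12/12.4 ≈ 5.6548.
Remaining = 2539 × (1/2)^5.6548 = 2539 × 0.019848 ≈ 50.395 dpm.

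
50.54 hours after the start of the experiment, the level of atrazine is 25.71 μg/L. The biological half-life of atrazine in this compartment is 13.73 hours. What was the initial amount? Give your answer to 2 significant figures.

330 μg/L

Number of half-lives elapsed: n = 50.54/13.73 ≈ 3.681.
A₀ = A × 2^n = 25.71 × 2^3.681 = 25.71 × 12.826 ≈ 329.75 μg/L.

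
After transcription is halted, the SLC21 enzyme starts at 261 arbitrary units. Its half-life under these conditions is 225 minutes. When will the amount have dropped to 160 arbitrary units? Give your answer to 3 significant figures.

Fraction remaining = 160/261 ≈ 0.61303.
n = log₂(261/160) = ln(1.6313)/ln 2 ≈ 0.70598 half-lives.
t = n × t½ = 0.70598 × 225 ≈ 158.85 minutes.

159 minutes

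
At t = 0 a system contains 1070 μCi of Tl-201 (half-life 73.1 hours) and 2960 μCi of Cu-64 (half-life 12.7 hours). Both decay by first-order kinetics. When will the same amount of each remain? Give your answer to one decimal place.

Set 1070·(1/2)^(t/73.1) = 2960·(1/2)^(t/12.7).
Taking log₂: log₂(1070/2960) = t·(1/73.1 − 1/12.7).
log₂(0.36149) = -1.468; 1/73.1 − 1/12.7 = -0.06506.
t = -1.468 / -0.06506 ≈ 22.563 hours.

22.6 hours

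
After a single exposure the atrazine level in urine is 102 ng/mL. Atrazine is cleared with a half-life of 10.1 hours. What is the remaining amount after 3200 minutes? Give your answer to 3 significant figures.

Convert the elapsed time: 3200 minutes = 53.3333 hours.
Number of half-lives: n = 53.3333/10.1 ≈ 5.2805.
Remaining = 102 × (1/2)^5.2805 = 102 × 0.025728 ≈ 2.6242 ng/mL.

2.62 ng/mL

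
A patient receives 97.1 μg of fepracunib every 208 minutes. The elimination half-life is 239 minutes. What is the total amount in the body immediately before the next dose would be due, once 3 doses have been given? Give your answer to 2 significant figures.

The 3 doses were given 624, 416, 208 minutes ago.
Total = 97.1·(1/2)^(624/239) + 97.1·(1/2)^(416/239) + 97.1·(1/2)^(208/239)
      = 15.895 + 29.057 + 53.117 ≈ 98.069 μg.

98 μg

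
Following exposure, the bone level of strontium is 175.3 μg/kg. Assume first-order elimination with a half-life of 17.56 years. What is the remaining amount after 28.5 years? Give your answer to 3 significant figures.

Number of half-lives: n = 28.5/17.56 ≈ 1.623.
Remaining = 175.3 × (1/2)^1.623 = 175.3 × 0.32466 ≈ 56.913 μg/kg.

56.9 μg/kg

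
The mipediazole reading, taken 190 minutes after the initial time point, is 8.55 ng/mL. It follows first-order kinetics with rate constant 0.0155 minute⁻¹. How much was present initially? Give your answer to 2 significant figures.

t½ = ln 2 / λ = 0.69315 / 0.0155 ≈ 44.719 minutes.
Number of half-lives elapsed: n = 190/44.719 ≈ 4.2487.
A₀ = A × 2^n = 8.55 × 2^4.2487 = 8.55 × 19.011 ≈ 162.54 ng/mL.

160 ng/mL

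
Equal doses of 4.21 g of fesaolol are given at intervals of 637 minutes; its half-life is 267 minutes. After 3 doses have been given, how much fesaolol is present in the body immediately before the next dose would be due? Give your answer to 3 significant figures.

0.989 g

The 3 doses were given 1911, 1274, 637 minutes ago.
Total = 4.21·(1/2)^(1911/267) + 4.21·(1/2)^(1274/267) + 4.21·(1/2)^(637/267)
      = 0.029493 + 0.15414 + 0.80555 ≈ 0.98918 g.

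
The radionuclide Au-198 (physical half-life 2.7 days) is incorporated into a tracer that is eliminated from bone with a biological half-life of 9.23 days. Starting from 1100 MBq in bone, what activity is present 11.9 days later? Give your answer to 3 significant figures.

1/t_eff = 1/t_phys + 1/t_biol = 1/2.7 + 1/9.23 = 0.47871 per day.
t_eff = 2.7 × 9.23 / (2.7 + 9.23) ≈ 2.0889 days.
Remaining = 1100 × (1/2)^(11.9/2.0889) = 1100 × (1/2)^5.6967 ≈ 21.209 MBq.

21.2 MBq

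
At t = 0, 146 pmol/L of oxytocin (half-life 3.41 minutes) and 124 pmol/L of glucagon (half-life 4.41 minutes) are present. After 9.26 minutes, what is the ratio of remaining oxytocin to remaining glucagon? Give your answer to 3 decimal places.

0.768

oxytocin: 146 × (1/2)^(9.26/3.41) = 146 × (1/2)^2.7155 ≈ 22.228 pmol/L.
glucagon: 124 × (1/2)^(9.26/4.41) = 124 × (1/2)^2.0998 ≈ 28.929 pmol/L.
Ratio ≈ 22.228 / 28.929 ≈ 0.76836.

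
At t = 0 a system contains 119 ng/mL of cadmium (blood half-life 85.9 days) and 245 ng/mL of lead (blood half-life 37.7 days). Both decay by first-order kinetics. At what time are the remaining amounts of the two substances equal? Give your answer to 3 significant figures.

Set 119·(1/2)^(t/85.9) = 245·(1/2)^(t/37.7).
Taking log₂: log₂(119/245) = t·(1/85.9 − 1/37.7).
log₂(0.48571) = -1.0418; 1/85.9 − 1/37.7 = -0.014884.
t = -1.0418 / -0.014884 ≈ 69.997 days.

70.0 days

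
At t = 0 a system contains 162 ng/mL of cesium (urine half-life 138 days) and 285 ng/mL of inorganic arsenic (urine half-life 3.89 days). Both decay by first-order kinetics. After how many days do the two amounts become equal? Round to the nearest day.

3 days

Set 162·(1/2)^(t/138) = 285·(1/2)^(t/3.89).
Taking log₂: log₂(162/285) = t·(1/138 − 1/3.89).
log₂(0.56842) = -0.81497; 1/138 − 1/3.89 = -0.24982.
t = -0.81497 / -0.24982 ≈ 3.2622 days.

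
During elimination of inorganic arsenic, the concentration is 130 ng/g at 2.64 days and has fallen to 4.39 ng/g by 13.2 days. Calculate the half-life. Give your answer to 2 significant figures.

2.2 days

Over Δt = 13.2 − 2.64 = 10.56 days, the level fell by a factor of 130/4.39 ≈ 29.613.
n = log₂(29.613) ≈ 4.8881 half-lives, so t½ = 10.56/4.8881 ≈ 2.1603 days.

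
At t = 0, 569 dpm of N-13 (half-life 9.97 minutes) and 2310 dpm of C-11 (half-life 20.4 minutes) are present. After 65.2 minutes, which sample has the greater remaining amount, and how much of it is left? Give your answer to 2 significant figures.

N-13: 569 × (1/2)^6.5396 ≈ 6.1163 dpm.
C-11: 2310 × (1/2)^3.1961 ≈ 252.06 dpm.
C-11 has more remaining, at ≈ 252.06 dpm.

C-11, 250 dpm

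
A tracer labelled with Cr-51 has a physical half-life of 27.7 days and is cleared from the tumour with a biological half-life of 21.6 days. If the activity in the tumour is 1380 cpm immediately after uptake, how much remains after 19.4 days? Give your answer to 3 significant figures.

1/t_eff = 1/t_phys + 1/t_biol = 1/27.7 + 1/21.6 = 0.082397 per day.
t_eff = 27.7 × 21.6 / (27.7 + 21.6) ≈ 12.136 days.
Remaining = 1380 × (1/2)^(19.4/12.136) = 1380 × (1/2)^1.5985 ≈ 455.7 cpm.

456 cpm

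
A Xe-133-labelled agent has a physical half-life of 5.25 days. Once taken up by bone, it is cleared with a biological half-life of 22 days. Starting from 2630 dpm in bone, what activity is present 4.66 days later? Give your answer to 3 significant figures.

1230 dpm

1/t_eff = 1/t_phys + 1/t_biol = 1/5.25 + 1/22 = 0.23593 per day.
t_eff = 5.25 × 22 / (5.25 + 22) ≈ 4.2385 days.
Remaining = 2630 × (1/2)^(4.66/4.2385) = 2630 × (1/2)^1.0994 ≈ 1227.4 dpm.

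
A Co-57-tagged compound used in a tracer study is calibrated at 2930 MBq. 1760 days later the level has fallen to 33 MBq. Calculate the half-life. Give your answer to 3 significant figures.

272 days

A/A₀ = 33/2930 ≈ 0.011263.
n = log₂(88.788) ≈ 6.4723 half-lives elapsed in 1760 days.
t½ = 1760/6.4723 ≈ 271.93 days.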